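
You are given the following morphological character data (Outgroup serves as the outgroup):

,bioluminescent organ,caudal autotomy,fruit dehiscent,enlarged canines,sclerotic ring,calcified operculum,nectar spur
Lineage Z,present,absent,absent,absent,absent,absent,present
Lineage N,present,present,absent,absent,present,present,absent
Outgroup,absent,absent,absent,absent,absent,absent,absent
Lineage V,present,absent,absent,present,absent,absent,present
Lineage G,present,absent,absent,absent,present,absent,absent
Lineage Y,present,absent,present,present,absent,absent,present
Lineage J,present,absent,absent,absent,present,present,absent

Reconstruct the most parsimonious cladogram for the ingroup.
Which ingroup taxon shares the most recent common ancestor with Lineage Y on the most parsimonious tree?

Lineage V

The outgroup has state 'absent' for every character, so 'present' is the derived state throughout.
bioluminescent organ (derived state 'present') is shared by all ingroup taxa — unites the whole ingroup.
caudal autotomy (derived state 'present') is unique to Lineage N (autapomorphy; uninformative for grouping).
fruit dehiscent (derived state 'present') is unique to Lineage Y (autapomorphy; uninformative for grouping).
enlarged canines: derived state 'present' in Lineage V and Lineage Y only — synapomorphy for {Lineage V, Lineage Y}.
sclerotic ring (derived state 'present') is shared by Lineage G, Lineage J, and Lineage N — a synapomorphy uniting that clade.
Only Lineage J and Lineage N show the derived state 'present' for calcified operculum, supporting them as a clade.
nectar spur: derived state 'present' in Lineage V, Lineage Y, and Lineage Z only — synapomorphy for {Lineage V, Lineage Y, Lineage Z}.
Most parsimonious ingroup topology: ((Lineage G,(Lineage N,Lineage J)),((Lineage V,Lineage Y),Lineage Z)).
Lineage Y and Lineage V form a cherry on this tree, so they are sister taxa.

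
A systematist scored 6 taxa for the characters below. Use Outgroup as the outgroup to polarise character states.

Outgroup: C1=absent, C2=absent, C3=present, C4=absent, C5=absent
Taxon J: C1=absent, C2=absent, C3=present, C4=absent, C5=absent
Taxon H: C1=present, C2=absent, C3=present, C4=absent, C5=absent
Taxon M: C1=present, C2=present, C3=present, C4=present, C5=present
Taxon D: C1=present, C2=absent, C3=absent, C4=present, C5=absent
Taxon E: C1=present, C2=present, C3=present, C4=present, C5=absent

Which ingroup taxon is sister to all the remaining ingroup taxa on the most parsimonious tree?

Character polarity is set by the outgroup: the derived state is whichever differs from the outgroup's state, so for C3 the derived state is 'absent', and for the remaining characters it is 'present'.
C1: derived state 'present' in Taxon D, Taxon E, Taxon H, and Taxon M only — synapomorphy for {Taxon D, Taxon E, Taxon H, Taxon M}.
C2: derived state 'present' in Taxon E and Taxon M only — synapomorphy for {Taxon E, Taxon M}.
C3: derived state 'absent' in Taxon D only — an autapomorphy, so it tells us nothing about relationships among taxa.
C4 (derived state 'present') is shared by Taxon D, Taxon E, and Taxon M — a synapomorphy uniting that clade.
C5 (derived state 'present') is unique to Taxon M (autapomorphy; uninformative for grouping).
Most parsimonious ingroup topology: (Taxon J,(Taxon H,((Taxon M,Taxon E),Taxon D))).
Taxon J is sister to the clade containing all other ingroup taxa, so it is the earliest-diverging (most basal) ingroup lineage.

Taxon J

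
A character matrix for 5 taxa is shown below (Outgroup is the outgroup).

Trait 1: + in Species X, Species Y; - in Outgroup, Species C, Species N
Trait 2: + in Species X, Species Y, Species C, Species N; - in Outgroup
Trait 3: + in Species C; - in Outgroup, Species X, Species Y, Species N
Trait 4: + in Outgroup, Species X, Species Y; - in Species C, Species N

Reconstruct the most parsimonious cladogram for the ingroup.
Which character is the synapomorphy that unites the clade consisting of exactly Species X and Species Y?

Character polarity is set by the outgroup: the derived state is whichever differs from the outgroup's state, so for Trait 4 the derived state is '-', and for the remaining characters it is '+'.
Trait 1 (derived state '+') is shared by Species X and Species Y — a synapomorphy uniting that clade.
All ingroup taxa share the derived state '+' for Trait 2; it defines the ingroup but does not resolve relationships within it.
Trait 3: derived state '+' in Species C only — an autapomorphy, so it tells us nothing about relationships among taxa.
Trait 4 (derived state '-') is shared by Species C and Species N — a synapomorphy uniting that clade.
Most parsimonious ingroup topology: ((Species X,Species Y),(Species C,Species N)).
The clade {Species X, Species Y} is supported by Trait 1: its derived state '+' occurs in exactly those taxa and in no other taxon (including the outgroup).

Trait 1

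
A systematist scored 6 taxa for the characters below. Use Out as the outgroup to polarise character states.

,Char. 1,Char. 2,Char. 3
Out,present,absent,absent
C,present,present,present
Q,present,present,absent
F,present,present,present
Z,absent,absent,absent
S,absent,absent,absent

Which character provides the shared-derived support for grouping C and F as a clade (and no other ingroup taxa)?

Character polarity is set by the outgroup: the derived state is whichever differs from the outgroup's state, so for Char. 1 the derived state is 'absent', and for the remaining characters it is 'present'.
Only S and Z show the derived state 'absent' for Char. 1, supporting them as a clade.
Char. 2: derived state 'present' in C, F, and Q only — synapomorphy for {C, F, Q}.
Char. 3 (derived state 'present') is shared by C and F — a synapomorphy uniting that clade.
Most parsimonious ingroup topology: (((C,F),Q),(Z,S)).
The clade {C, F} is supported by Char. 3: its derived state 'present' occurs in exactly those taxa and in no other taxon (including the outgroup).

Char. 3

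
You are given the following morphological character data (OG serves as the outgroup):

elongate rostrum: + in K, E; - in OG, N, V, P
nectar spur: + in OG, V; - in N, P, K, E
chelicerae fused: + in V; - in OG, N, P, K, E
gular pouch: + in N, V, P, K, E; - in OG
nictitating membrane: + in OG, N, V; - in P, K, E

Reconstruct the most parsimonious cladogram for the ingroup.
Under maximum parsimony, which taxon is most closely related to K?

E

Character polarity is set by the outgroup: the derived state is whichever differs from the outgroup's state, so for nectar spur, nictitating membrane the derived state is '-', and for the remaining characters it is '+'.
elongate rostrum: derived state '+' in E and K only — synapomorphy for {E, K}.
Only E, K, N, and P show the derived state '-' for nectar spur, supporting them as a clade.
chelicerae fused (derived state '+') is unique to V (autapomorphy; uninformative for grouping).
All ingroup taxa share the derived state '+' for gular pouch; it defines the ingroup but does not resolve relationships within it.
nictitating membrane (derived state '-') is shared by E, K, and P — a synapomorphy uniting that clade.
Most parsimonious ingroup topology: ((N,(P,(K,E))),V).
K and E form a cherry on this tree, so they are sister taxa.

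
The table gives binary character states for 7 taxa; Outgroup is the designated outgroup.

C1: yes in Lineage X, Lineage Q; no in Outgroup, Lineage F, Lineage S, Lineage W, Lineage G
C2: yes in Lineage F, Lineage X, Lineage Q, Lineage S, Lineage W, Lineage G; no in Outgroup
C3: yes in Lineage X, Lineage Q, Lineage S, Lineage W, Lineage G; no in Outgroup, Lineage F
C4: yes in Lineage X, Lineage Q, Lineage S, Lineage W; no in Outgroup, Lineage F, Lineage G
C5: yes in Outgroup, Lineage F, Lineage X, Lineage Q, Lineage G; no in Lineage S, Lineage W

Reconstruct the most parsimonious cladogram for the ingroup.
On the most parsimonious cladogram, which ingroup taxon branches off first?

Lineage F

Character polarity is set by the outgroup: the derived state is whichever differs from the outgroup's state, so for C5 the derived state is 'no', and for the remaining characters it is 'yes'.
Only Lineage Q and Lineage X show the derived state 'yes' for C1, supporting them as a clade.
All ingroup taxa share the derived state 'yes' for C2; it defines the ingroup but does not resolve relationships within it.
Only Lineage G, Lineage Q, Lineage S, Lineage W, and Lineage X show the derived state 'yes' for C3, supporting them as a clade.
C4: derived state 'yes' in Lineage Q, Lineage S, Lineage W, and Lineage X only — synapomorphy for {Lineage Q, Lineage S, Lineage W, Lineage X}.
C5: derived state 'no' in Lineage S and Lineage W only — synapomorphy for {Lineage S, Lineage W}.
Most parsimonious ingroup topology: (Lineage F,(((Lineage X,Lineage Q),(Lineage S,Lineage W)),Lineage G)).
Lineage F is sister to the clade containing all other ingroup taxa, so it is the earliest-diverging (most basal) ingroup lineage.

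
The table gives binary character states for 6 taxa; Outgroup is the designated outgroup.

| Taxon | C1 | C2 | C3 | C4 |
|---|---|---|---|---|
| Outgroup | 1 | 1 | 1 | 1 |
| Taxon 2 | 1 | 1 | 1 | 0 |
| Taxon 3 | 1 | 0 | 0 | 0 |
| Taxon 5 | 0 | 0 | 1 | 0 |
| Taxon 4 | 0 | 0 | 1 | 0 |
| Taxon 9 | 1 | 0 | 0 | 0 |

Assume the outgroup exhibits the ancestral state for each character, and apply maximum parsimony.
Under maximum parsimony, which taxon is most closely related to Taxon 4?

Taxon 5

The outgroup has state '1' for every character, so '0' is the derived state throughout.
C1: derived state '0' in Taxon 4 and Taxon 5 only — synapomorphy for {Taxon 4, Taxon 5}.
Only Taxon 3, Taxon 4, Taxon 5, and Taxon 9 show the derived state '0' for C2, supporting them as a clade.
Only Taxon 3 and Taxon 9 show the derived state '0' for C3, supporting them as a clade.
C4 (derived state '0') is shared by all ingroup taxa — unites the whole ingroup.
Most parsimonious ingroup topology: (Taxon 2,((Taxon 3,Taxon 9),(Taxon 5,Taxon 4))).
Taxon 4 and Taxon 5 form a cherry on this tree, so they are sister taxa.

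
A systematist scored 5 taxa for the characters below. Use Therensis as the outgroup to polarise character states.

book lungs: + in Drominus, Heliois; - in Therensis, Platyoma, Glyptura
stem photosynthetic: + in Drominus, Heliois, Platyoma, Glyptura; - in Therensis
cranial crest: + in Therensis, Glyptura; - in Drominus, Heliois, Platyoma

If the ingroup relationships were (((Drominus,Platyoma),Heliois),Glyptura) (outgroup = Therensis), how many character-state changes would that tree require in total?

Map each character onto (((Drominus,Platyoma),Heliois),Glyptura) (rooted by Therensis) and count the minimum state changes it requires (Fitch parsimony):
book lungs: 2; stem photosynthetic: 1; cranial crest: 1.
Total tree length = 4.

4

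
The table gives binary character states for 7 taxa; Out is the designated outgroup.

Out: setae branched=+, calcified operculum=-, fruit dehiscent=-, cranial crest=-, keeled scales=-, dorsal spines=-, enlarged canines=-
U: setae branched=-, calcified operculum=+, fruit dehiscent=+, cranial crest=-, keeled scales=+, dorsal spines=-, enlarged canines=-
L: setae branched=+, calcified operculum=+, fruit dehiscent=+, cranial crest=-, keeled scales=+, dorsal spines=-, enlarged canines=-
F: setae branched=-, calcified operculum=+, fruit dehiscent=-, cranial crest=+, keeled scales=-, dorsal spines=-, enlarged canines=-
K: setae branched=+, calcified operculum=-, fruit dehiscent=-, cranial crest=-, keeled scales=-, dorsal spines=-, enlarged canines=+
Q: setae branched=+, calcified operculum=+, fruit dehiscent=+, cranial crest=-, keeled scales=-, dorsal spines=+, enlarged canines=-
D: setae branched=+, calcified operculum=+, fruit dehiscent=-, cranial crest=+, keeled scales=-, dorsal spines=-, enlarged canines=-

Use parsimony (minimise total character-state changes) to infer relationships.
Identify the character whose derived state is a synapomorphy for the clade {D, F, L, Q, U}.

calcified operculum

Character polarity is set by the outgroup: the derived state is whichever differs from the outgroup's state, so for setae branched the derived state is '-', and for the remaining characters it is '+'.
setae branched (state '-') occurs in F and U but conflicts with the nesting implied by the other characters — most parsimoniously interpreted as homoplasy.
calcified operculum: derived state '+' in D, F, L, Q, and U only — synapomorphy for {D, F, L, Q, U}.
Only L, Q, and U show the derived state '+' for fruit dehiscent, supporting them as a clade.
cranial crest (derived state '+') is shared by D and F — a synapomorphy uniting that clade.
keeled scales (derived state '+') is shared by L and U — a synapomorphy uniting that clade.
dorsal spines (derived state '+') is unique to Q (autapomorphy; uninformative for grouping).
enlarged canines (derived state '+') is unique to K (autapomorphy; uninformative for grouping).
Most parsimonious ingroup topology: ((((U,L),Q),(F,D)),K).
The clade {D, F, L, Q, U} is supported by calcified operculum: its derived state '+' occurs in exactly those taxa and in no other taxon (including the outgroup).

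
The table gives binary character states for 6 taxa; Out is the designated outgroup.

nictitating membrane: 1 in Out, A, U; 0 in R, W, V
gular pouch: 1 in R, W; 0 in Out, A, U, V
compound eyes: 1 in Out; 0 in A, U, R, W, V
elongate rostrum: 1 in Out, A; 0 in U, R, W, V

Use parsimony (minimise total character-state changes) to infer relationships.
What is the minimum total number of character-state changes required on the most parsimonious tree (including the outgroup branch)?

Character polarity is set by the outgroup: the derived state is whichever differs from the outgroup's state, so for nictitating membrane, compound eyes, elongate rostrum the derived state is '0', and for the remaining characters it is '1'.
nictitating membrane: derived state '0' in R, V, and W only — synapomorphy for {R, V, W}.
gular pouch (derived state '1') is shared by R and W — a synapomorphy uniting that clade.
All ingroup taxa share the derived state '0' for compound eyes; it defines the ingroup but does not resolve relationships within it.
elongate rostrum (derived state '0') is shared by R, U, V, and W — a synapomorphy uniting that clade.
Most parsimonious ingroup topology: (A,(U,((R,W),V))).
Changes per character on this tree: nictitating membrane: 1; gular pouch: 1; compound eyes: 1; elongate rostrum: 1.
Total = 4.

4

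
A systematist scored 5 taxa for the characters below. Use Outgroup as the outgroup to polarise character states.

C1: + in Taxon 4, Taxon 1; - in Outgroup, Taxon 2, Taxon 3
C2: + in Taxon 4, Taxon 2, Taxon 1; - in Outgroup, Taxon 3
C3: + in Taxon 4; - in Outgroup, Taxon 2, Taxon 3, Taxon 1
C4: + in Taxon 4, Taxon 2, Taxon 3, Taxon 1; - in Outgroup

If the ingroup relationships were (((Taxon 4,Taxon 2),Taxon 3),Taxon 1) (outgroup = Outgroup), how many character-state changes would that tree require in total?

Map each character onto (((Taxon 4,Taxon 2),Taxon 3),Taxon 1) (rooted by Outgroup) and count the minimum state changes it requires (Fitch parsimony):
C1: 2; C2: 2; C3: 1; C4: 1.
Total tree length = 6.

6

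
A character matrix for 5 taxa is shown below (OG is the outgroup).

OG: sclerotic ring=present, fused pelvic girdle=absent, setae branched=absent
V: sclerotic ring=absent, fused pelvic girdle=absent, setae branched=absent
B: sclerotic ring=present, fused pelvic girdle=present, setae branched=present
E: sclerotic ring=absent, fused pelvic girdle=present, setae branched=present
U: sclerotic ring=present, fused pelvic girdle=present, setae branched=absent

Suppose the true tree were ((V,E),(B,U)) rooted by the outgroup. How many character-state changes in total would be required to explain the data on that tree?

Map each character onto ((V,E),(B,U)) (rooted by OG) and count the minimum state changes it requires (Fitch parsimony):
sclerotic ring: 1; fused pelvic girdle: 2; setae branched: 2.
Total tree length = 5.

5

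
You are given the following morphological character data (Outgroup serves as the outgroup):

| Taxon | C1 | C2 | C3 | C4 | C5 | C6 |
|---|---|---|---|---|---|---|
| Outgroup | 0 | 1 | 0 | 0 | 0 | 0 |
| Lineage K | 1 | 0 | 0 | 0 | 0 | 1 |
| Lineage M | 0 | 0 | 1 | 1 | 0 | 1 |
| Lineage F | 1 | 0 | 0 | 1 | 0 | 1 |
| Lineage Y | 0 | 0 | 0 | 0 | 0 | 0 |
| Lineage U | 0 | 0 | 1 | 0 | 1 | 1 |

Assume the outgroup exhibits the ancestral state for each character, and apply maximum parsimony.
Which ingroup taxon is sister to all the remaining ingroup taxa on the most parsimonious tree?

Lineage Y

Character polarity is set by the outgroup: the derived state is whichever differs from the outgroup's state, so for C2 the derived state is '0', and for the remaining characters it is '1'.
C1: derived state '1' in Lineage F and Lineage K only — synapomorphy for {Lineage F, Lineage K}.
C2 (derived state '0') is shared by all ingroup taxa — unites the whole ingroup.
C3: derived state '1' in Lineage M and Lineage U only — synapomorphy for {Lineage M, Lineage U}.
C4 (state '1') occurs in Lineage F and Lineage M but conflicts with the nesting implied by the other characters — most parsimoniously interpreted as homoplasy.
C5 (derived state '1') is unique to Lineage U (autapomorphy; uninformative for grouping).
C6: derived state '1' in Lineage F, Lineage K, Lineage M, and Lineage U only — synapomorphy for {Lineage F, Lineage K, Lineage M, Lineage U}.
Most parsimonious ingroup topology: (((Lineage K,Lineage F),(Lineage M,Lineage U)),Lineage Y).
Lineage Y is sister to the clade containing all other ingroup taxa, so it is the earliest-diverging (most basal) ingroup lineage.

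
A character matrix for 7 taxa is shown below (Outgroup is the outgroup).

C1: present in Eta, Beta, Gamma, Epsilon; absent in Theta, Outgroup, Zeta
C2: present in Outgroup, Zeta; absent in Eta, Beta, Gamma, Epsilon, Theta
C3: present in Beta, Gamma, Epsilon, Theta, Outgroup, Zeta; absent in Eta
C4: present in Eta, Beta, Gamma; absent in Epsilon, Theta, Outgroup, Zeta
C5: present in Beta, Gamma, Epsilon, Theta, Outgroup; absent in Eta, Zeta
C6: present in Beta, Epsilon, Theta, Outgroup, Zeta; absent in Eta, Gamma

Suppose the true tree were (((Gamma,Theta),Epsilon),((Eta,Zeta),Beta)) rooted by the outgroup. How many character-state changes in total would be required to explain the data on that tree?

12

Map each character onto (((Gamma,Theta),Epsilon),((Eta,Zeta),Beta)) (rooted by Outgroup) and count the minimum state changes it requires (Fitch parsimony):
C1: 3; C2: 2; C3: 1; C4: 3; C5: 1; C6: 2.
Total tree length = 12.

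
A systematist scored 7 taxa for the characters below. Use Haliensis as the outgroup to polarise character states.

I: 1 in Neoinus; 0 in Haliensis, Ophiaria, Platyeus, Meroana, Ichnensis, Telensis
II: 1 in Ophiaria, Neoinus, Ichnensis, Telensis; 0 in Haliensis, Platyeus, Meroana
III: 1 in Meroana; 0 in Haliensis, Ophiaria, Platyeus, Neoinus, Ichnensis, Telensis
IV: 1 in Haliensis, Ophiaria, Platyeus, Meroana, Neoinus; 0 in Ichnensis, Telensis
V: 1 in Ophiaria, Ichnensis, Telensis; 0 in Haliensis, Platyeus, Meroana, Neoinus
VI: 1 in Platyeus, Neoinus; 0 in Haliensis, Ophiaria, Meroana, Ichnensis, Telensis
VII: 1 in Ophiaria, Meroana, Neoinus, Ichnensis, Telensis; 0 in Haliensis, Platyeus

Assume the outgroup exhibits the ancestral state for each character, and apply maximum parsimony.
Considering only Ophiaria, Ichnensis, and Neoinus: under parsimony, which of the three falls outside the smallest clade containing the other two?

Character polarity is set by the outgroup: the derived state is whichever differs from the outgroup's state, so for IV the derived state is '0', and for the remaining characters it is '1'.
I (derived state '1') is unique to Neoinus (autapomorphy; uninformative for grouping).
II (derived state '1') is shared by Ichnensis, Neoinus, Ophiaria, and Telensis — a synapomorphy uniting that clade.
III (derived state '1') is unique to Meroana (autapomorphy; uninformative for grouping).
IV (derived state '0') is shared by Ichnensis and Telensis — a synapomorphy uniting that clade.
Only Ichnensis, Ophiaria, and Telensis show the derived state '1' for V, supporting them as a clade.
VI (state '1') occurs in Neoinus and Platyeus but conflicts with the nesting implied by the other characters — most parsimoniously interpreted as homoplasy.
Only Ichnensis, Meroana, Neoinus, Ophiaria, and Telensis show the derived state '1' for VII, supporting them as a clade.
Most parsimonious ingroup topology: ((((Ophiaria,(Ichnensis,Telensis)),Neoinus),Meroana),Platyeus).
Ophiaria and Ichnensis share a more recent common ancestor with each other than either does with Neoinus, so Neoinus is the least closely related of the three.

Neoinus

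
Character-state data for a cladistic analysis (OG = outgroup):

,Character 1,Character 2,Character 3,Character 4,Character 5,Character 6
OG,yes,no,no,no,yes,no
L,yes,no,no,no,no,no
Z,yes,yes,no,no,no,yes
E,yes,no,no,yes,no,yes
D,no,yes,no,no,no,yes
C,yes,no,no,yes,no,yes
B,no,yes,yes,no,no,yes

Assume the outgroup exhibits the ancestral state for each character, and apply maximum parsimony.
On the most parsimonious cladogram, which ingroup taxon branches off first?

L

Character polarity is set by the outgroup: the derived state is whichever differs from the outgroup's state, so for Character 1, Character 5 the derived state is 'no', and for the remaining characters it is 'yes'.
Only B and D show the derived state 'no' for Character 1, supporting them as a clade.
Only B, D, and Z show the derived state 'yes' for Character 2, supporting them as a clade.
Character 3: derived state 'yes' in B only — an autapomorphy, so it tells us nothing about relationships among taxa.
Only C and E show the derived state 'yes' for Character 4, supporting them as a clade.
Character 5 (derived state 'no') is shared by all ingroup taxa — unites the whole ingroup.
Only B, C, D, E, and Z show the derived state 'yes' for Character 6, supporting them as a clade.
Most parsimonious ingroup topology: (L,((Z,(D,B)),(E,C))).
L is sister to the clade containing all other ingroup taxa, so it is the earliest-diverging (most basal) ingroup lineage.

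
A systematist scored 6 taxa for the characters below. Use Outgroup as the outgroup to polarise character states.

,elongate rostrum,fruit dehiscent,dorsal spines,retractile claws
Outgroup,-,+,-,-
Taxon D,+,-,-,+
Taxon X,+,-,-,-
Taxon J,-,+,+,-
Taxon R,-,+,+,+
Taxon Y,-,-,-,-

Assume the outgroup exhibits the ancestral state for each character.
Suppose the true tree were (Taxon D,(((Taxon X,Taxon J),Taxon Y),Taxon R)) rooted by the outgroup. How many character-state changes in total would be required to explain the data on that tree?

9

Map each character onto (Taxon D,(((Taxon X,Taxon J),Taxon Y),Taxon R)) (rooted by Outgroup) and count the minimum state changes it requires (Fitch parsimony):
elongate rostrum: 2; fruit dehiscent: 3; dorsal spines: 2; retractile claws: 2.
Total tree length = 9.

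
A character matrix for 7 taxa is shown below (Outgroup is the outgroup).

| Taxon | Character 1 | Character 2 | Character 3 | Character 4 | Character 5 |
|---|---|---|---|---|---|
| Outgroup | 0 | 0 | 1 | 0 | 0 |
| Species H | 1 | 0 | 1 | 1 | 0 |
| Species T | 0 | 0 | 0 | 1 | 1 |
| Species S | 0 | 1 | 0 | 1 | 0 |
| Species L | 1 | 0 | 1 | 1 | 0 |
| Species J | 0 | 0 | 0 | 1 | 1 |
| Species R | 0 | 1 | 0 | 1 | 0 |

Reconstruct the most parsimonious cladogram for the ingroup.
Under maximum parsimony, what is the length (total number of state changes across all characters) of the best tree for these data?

5

Character polarity is set by the outgroup: the derived state is whichever differs from the outgroup's state, so for Character 3 the derived state is '0', and for the remaining characters it is '1'.
Character 1 (derived state '1') is shared by Species H and Species L — a synapomorphy uniting that clade.
Character 2: derived state '1' in Species R and Species S only — synapomorphy for {Species R, Species S}.
Character 3 (derived state '0') is shared by Species J, Species R, Species S, and Species T — a synapomorphy uniting that clade.
All ingroup taxa share the derived state '1' for Character 4; it defines the ingroup but does not resolve relationships within it.
Character 5 (derived state '1') is shared by Species J and Species T — a synapomorphy uniting that clade.
Most parsimonious ingroup topology: ((Species H,Species L),((Species T,Species J),(Species S,Species R))).
Changes per character on this tree: Character 1: 1; Character 2: 1; Character 3: 1; Character 4: 1; Character 5: 1.
Total = 5.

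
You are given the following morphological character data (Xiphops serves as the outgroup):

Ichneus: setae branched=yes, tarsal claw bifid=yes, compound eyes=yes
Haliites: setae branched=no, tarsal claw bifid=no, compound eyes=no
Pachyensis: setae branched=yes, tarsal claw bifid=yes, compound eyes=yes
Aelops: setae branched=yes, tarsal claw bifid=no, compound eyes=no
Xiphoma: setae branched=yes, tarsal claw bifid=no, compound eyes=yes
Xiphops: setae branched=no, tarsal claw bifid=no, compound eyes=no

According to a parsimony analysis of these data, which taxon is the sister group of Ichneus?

The outgroup has state 'no' for every character, so 'yes' is the derived state throughout.
Only Aelops, Ichneus, Pachyensis, and Xiphoma show the derived state 'yes' for setae branched, supporting them as a clade.
tarsal claw bifid (derived state 'yes') is shared by Ichneus and Pachyensis — a synapomorphy uniting that clade.
compound eyes: derived state 'yes' in Ichneus, Pachyensis, and Xiphoma only — synapomorphy for {Ichneus, Pachyensis, Xiphoma}.
Most parsimonious ingroup topology: (((Xiphoma,(Pachyensis,Ichneus)),Aelops),Haliites).
Ichneus and Pachyensis form a cherry on this tree, so they are sister taxa.

Pachyensis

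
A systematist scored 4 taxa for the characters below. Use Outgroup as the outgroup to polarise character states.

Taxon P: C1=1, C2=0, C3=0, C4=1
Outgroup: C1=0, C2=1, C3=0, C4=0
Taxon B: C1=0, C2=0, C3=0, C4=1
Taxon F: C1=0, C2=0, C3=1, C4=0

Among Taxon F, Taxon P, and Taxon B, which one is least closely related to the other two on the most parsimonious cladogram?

Character polarity is set by the outgroup: the derived state is whichever differs from the outgroup's state, so for C2 the derived state is '0', and for the remaining characters it is '1'.
C1 (derived state '1') is unique to Taxon P (autapomorphy; uninformative for grouping).
All ingroup taxa share the derived state '0' for C2; it defines the ingroup but does not resolve relationships within it.
C3 (derived state '1') is unique to Taxon F (autapomorphy; uninformative for grouping).
C4: derived state '1' in Taxon B and Taxon P only — synapomorphy for {Taxon B, Taxon P}.
Most parsimonious ingroup topology: (Taxon F,(Taxon B,Taxon P)).
Taxon B and Taxon P share a more recent common ancestor with each other than either does with Taxon F, so Taxon F is the least closely related of the three.

Taxon F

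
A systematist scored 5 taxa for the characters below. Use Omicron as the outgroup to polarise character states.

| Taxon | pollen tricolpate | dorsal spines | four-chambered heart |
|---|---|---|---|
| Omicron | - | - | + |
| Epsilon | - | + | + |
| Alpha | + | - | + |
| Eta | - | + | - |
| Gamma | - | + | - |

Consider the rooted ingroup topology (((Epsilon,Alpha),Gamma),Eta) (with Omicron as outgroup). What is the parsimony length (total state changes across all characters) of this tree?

Map each character onto (((Epsilon,Alpha),Gamma),Eta) (rooted by Omicron) and count the minimum state changes it requires (Fitch parsimony):
pollen tricolpate: 1; dorsal spines: 2; four-chambered heart: 2.
Total tree length = 5.

5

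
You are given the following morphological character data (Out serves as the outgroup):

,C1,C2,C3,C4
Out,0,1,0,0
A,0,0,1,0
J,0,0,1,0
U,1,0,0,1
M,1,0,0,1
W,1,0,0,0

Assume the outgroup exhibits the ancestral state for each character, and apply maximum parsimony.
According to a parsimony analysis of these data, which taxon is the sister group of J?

Character polarity is set by the outgroup: the derived state is whichever differs from the outgroup's state, so for C2 the derived state is '0', and for the remaining characters it is '1'.
C1: derived state '1' in M, U, and W only — synapomorphy for {M, U, W}.
C2 (derived state '0') is shared by all ingroup taxa — unites the whole ingroup.
C3: derived state '1' in A and J only — synapomorphy for {A, J}.
Only M and U show the derived state '1' for C4, supporting them as a clade.
Most parsimonious ingroup topology: ((A,J),((U,M),W)).
J and A form a cherry on this tree, so they are sister taxa.

A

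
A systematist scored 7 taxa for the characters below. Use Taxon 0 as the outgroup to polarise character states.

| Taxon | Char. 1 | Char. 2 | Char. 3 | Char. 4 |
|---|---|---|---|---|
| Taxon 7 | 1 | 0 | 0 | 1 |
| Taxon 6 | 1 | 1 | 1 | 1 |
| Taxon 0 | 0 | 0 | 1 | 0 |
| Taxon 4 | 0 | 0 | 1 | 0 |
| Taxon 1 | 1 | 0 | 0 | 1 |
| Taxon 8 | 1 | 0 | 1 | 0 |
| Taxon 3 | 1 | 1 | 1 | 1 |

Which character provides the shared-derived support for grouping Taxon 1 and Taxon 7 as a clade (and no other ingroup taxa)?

Char. 3

Character polarity is set by the outgroup: the derived state is whichever differs from the outgroup's state, so for Char. 3 the derived state is '0', and for the remaining characters it is '1'.
Char. 1 (derived state '1') is shared by Taxon 1, Taxon 3, Taxon 6, Taxon 7, and Taxon 8 — a synapomorphy uniting that clade.
Only Taxon 3 and Taxon 6 show the derived state '1' for Char. 2, supporting them as a clade.
Only Taxon 1 and Taxon 7 show the derived state '0' for Char. 3, supporting them as a clade.
Char. 4 (derived state '1') is shared by Taxon 1, Taxon 3, Taxon 6, and Taxon 7 — a synapomorphy uniting that clade.
Most parsimonious ingroup topology: ((((Taxon 7,Taxon 1),(Taxon 3,Taxon 6)),Taxon 8),Taxon 4).
The clade {Taxon 1, Taxon 7} is supported by Char. 3: its derived state '0' occurs in exactly those taxa and in no other taxon (including the outgroup).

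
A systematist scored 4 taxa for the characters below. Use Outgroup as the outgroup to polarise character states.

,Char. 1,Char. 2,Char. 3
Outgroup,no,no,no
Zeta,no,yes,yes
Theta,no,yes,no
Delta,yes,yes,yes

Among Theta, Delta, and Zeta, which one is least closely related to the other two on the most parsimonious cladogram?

The outgroup has state 'no' for every character, so 'yes' is the derived state throughout.
Char. 1: derived state 'yes' in Delta only — an autapomorphy, so it tells us nothing about relationships among taxa.
Char. 2 (derived state 'yes') is shared by all ingroup taxa — unites the whole ingroup.
Char. 3: derived state 'yes' in Delta and Zeta only — synapomorphy for {Delta, Zeta}.
Most parsimonious ingroup topology: ((Zeta,Delta),Theta).
Delta and Zeta share a more recent common ancestor with each other than either does with Theta, so Theta is the least closely related of the three.

Theta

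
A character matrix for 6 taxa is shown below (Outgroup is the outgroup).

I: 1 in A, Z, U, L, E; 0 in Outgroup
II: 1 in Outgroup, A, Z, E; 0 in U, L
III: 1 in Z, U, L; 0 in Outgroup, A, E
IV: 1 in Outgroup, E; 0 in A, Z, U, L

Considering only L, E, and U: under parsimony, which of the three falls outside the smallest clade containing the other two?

Character polarity is set by the outgroup: the derived state is whichever differs from the outgroup's state, so for II, IV the derived state is '0', and for the remaining characters it is '1'.
I (derived state '1') is shared by all ingroup taxa — unites the whole ingroup.
II (derived state '0') is shared by L and U — a synapomorphy uniting that clade.
III: derived state '1' in L, U, and Z only — synapomorphy for {L, U, Z}.
IV: derived state '0' in A, L, U, and Z only — synapomorphy for {A, L, U, Z}.
Most parsimonious ingroup topology: ((A,(Z,(U,L))),E).
L and U share a more recent common ancestor with each other than either does with E, so E is the least closely related of the three.

E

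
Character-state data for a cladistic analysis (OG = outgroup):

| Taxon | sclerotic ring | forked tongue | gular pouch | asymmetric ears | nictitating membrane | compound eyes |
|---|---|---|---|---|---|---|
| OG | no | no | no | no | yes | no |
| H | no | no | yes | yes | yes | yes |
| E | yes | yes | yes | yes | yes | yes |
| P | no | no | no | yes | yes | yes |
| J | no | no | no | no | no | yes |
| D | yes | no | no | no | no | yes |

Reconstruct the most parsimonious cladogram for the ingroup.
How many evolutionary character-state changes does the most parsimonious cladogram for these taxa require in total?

7

Character polarity is set by the outgroup: the derived state is whichever differs from the outgroup's state, so for nictitating membrane the derived state is 'no', and for the remaining characters it is 'yes'.
sclerotic ring groups D and E, which is incompatible with the clades supported by the remaining characters; treating it as convergent (homoplasy) costs fewer steps than any alternative tree.
forked tongue: derived state 'yes' in E only — an autapomorphy, so it tells us nothing about relationships among taxa.
gular pouch: derived state 'yes' in E and H only — synapomorphy for {E, H}.
asymmetric ears (derived state 'yes') is shared by E, H, and P — a synapomorphy uniting that clade.
Only D and J show the derived state 'no' for nictitating membrane, supporting them as a clade.
compound eyes (derived state 'yes') is shared by all ingroup taxa — unites the whole ingroup.
Most parsimonious ingroup topology: (((H,E),P),(J,D)).
Changes per character on this tree: sclerotic ring: 2; forked tongue: 1; gular pouch: 1; asymmetric ears: 1; nictitating membrane: 1; compound eyes: 1.
Total = 7.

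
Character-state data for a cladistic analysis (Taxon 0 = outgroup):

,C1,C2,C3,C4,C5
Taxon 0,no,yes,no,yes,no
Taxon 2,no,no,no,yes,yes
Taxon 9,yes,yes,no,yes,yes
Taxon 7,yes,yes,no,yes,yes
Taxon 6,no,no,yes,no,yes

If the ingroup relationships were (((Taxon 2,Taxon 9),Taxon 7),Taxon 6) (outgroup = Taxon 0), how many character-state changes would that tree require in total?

Map each character onto (((Taxon 2,Taxon 9),Taxon 7),Taxon 6) (rooted by Taxon 0) and count the minimum state changes it requires (Fitch parsimony):
C1: 2; C2: 2; C3: 1; C4: 1; C5: 1.
Total tree length = 7.

7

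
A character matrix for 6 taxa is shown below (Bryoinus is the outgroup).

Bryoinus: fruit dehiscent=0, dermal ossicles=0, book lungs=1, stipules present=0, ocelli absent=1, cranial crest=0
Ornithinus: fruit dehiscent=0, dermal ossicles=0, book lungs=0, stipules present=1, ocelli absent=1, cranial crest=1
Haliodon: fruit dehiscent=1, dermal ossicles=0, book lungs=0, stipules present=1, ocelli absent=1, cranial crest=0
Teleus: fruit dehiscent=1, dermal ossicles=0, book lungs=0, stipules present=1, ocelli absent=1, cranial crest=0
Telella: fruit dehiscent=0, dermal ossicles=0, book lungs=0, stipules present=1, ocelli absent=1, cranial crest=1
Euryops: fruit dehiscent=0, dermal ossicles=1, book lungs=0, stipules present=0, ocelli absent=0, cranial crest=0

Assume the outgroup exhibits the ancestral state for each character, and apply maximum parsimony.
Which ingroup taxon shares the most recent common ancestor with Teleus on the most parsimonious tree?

Character polarity is set by the outgroup: the derived state is whichever differs from the outgroup's state, so for book lungs, ocelli absent the derived state is '0', and for the remaining characters it is '1'.
Only Haliodon and Teleus show the derived state '1' for fruit dehiscent, supporting them as a clade.
dermal ossicles (derived state '1') is unique to Euryops (autapomorphy; uninformative for grouping).
book lungs (derived state '0') is shared by all ingroup taxa — unites the whole ingroup.
stipules present: derived state '1' in Haliodon, Ornithinus, Telella, and Teleus only — synapomorphy for {Haliodon, Ornithinus, Telella, Teleus}.
ocelli absent: derived state '0' in Euryops only — an autapomorphy, so it tells us nothing about relationships among taxa.
cranial crest: derived state '1' in Ornithinus and Telella only — synapomorphy for {Ornithinus, Telella}.
Most parsimonious ingroup topology: (((Ornithinus,Telella),(Teleus,Haliodon)),Euryops).
Teleus and Haliodon form a cherry on this tree, so they are sister taxa.

Haliodon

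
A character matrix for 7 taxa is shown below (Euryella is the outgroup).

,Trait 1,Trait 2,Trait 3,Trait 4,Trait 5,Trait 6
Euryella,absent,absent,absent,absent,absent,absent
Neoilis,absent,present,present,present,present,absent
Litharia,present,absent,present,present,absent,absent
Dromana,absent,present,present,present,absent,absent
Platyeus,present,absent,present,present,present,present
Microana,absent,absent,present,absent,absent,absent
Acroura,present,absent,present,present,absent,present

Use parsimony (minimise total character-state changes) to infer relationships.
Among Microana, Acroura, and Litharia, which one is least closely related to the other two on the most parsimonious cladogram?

Microana

The outgroup has state 'absent' for every character, so 'present' is the derived state throughout.
Trait 1: derived state 'present' in Acroura, Litharia, and Platyeus only — synapomorphy for {Acroura, Litharia, Platyeus}.
Only Dromana and Neoilis show the derived state 'present' for Trait 2, supporting them as a clade.
All ingroup taxa share the derived state 'present' for Trait 3; it defines the ingroup but does not resolve relationships within it.
Trait 4: derived state 'present' in Acroura, Dromana, Litharia, Neoilis, and Platyeus only — synapomorphy for {Acroura, Dromana, Litharia, Neoilis, Platyeus}.
Trait 5 (state 'present') occurs in Neoilis and Platyeus but conflicts with the nesting implied by the other characters — most parsimoniously interpreted as homoplasy.
Trait 6 (derived state 'present') is shared by Acroura and Platyeus — a synapomorphy uniting that clade.
Most parsimonious ingroup topology: (((Neoilis,Dromana),(Litharia,(Platyeus,Acroura))),Microana).
Litharia and Acroura share a more recent common ancestor with each other than either does with Microana, so Microana is the least closely related of the three.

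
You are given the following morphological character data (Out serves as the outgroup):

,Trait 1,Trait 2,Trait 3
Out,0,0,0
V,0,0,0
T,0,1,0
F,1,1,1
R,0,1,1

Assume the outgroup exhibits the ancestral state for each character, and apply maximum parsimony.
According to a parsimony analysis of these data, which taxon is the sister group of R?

F

The outgroup has state '0' for every character, so '1' is the derived state throughout.
Trait 1 (derived state '1') is unique to F (autapomorphy; uninformative for grouping).
Trait 2 (derived state '1') is shared by F, R, and T — a synapomorphy uniting that clade.
Trait 3 (derived state '1') is shared by F and R — a synapomorphy uniting that clade.
Most parsimonious ingroup topology: (V,(T,(F,R))).
R and F form a cherry on this tree, so they are sister taxa.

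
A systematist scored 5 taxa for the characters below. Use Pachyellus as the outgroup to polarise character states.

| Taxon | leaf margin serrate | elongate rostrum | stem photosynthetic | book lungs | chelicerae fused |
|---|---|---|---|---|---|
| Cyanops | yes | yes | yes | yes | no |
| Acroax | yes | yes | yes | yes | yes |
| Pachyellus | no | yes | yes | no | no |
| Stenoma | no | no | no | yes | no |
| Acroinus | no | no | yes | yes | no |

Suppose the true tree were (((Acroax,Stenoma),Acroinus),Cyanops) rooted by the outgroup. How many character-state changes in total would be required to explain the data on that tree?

Map each character onto (((Acroax,Stenoma),Acroinus),Cyanops) (rooted by Pachyellus) and count the minimum state changes it requires (Fitch parsimony):
leaf margin serrate: 2; elongate rostrum: 2; stem photosynthetic: 1; book lungs: 1; chelicerae fused: 1.
Total tree length = 7.

7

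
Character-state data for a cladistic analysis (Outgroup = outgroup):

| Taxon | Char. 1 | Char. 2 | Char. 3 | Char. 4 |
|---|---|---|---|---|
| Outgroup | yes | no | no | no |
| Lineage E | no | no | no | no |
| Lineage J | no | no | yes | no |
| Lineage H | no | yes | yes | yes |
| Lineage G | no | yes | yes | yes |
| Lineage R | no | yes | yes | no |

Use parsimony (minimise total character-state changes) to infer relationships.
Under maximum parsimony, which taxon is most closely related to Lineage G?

Character polarity is set by the outgroup: the derived state is whichever differs from the outgroup's state, so for Char. 1 the derived state is 'no', and for the remaining characters it is 'yes'.
Char. 1 (derived state 'no') is shared by all ingroup taxa — unites the whole ingroup.
Char. 2: derived state 'yes' in Lineage G, Lineage H, and Lineage R only — synapomorphy for {Lineage G, Lineage H, Lineage R}.
Only Lineage G, Lineage H, Lineage J, and Lineage R show the derived state 'yes' for Char. 3, supporting them as a clade.
Char. 4 (derived state 'yes') is shared by Lineage G and Lineage H — a synapomorphy uniting that clade.
Most parsimonious ingroup topology: (Lineage E,(Lineage J,((Lineage H,Lineage G),Lineage R))).
Lineage G and Lineage H form a cherry on this tree, so they are sister taxa.

Lineage H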